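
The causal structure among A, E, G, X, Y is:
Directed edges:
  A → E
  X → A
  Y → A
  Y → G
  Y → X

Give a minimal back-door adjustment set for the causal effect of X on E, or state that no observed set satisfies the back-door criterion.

X→E: minimal back-door set {Y}.

desc(X)\{X}={A,E}; candidates ⊆ {G,Y}.
size 0: {}; under {} X still reaches {A,E,G,Y} ∋ E.
{Y}: X⊥E given {Y} in G with X→· removed — back-door holds.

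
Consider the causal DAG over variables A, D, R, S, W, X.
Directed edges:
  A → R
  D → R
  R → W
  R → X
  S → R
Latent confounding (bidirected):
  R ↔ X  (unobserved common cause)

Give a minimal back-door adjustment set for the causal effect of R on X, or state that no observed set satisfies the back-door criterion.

desc(R)\{R}={W,X}; candidates ⊆ {A,D,S}.
R↔X: latent back-door arc(s) into R.
size 0: {}; under {} R still reaches {A,D,S,X} ∋ X.
size 1: {A}, {D}, {S}; under {A} R still reaches {D,S,X} ∋ X.
size 2: {A,D}, {A,S}, {D,S}; under {A,D} R still reaches {S,X} ∋ X.
R↔X cannot be blocked by any observed set — no back-door set.

R→X: no observed back-door set.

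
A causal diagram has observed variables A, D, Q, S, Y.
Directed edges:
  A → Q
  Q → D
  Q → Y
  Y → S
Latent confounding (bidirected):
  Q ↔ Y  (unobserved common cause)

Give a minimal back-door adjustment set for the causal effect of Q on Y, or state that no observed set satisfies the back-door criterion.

Q→Y: no observed back-door set.

desc(Q)\{Q}={D,S,Y}; candidates ⊆ {A}.
Q↔Y: latent back-door arc(s) into Q.
size 0: {}; under {} Q still reaches {A,S,Y} ∋ Y.
size 1: {A}; under {A} Q still reaches {S,Y} ∋ Y.
Q↔Y cannot be blocked by any observed set — no back-door set.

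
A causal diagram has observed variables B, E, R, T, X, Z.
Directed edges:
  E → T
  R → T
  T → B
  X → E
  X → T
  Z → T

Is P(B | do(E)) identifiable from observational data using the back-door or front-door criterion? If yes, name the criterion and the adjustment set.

desc(E)\{E}={B,T}; candidates ⊆ {R,X,Z}.
size 0: {}; under {} E still reaches {B,T,X} ∋ B.
{X}: E⊥B given {X} in G with E→· removed — back-door holds.
P(B|do(E)) = Σ_{X} P(B|E,X)·P(X).

P(B|do(E)): backdoor, adjust for {X}.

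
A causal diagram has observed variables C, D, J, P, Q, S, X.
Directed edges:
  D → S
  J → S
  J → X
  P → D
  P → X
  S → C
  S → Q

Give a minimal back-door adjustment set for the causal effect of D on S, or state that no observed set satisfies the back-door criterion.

desc(D)\{D}={C,Q,S}; candidates ⊆ {J,P,X}.
∅: D⊥S given ∅ in G with D→· removed — back-door holds.

D→S: minimal back-door set ∅.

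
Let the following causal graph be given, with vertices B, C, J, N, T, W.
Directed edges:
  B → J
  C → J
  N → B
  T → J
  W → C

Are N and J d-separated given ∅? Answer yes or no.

No — N and J are d-connected given ∅.

Bayes-Ball from N | ∅ reaches {B,J}.
J ∈ reach(N|∅) ⇒ N ⊥̸ J | ∅.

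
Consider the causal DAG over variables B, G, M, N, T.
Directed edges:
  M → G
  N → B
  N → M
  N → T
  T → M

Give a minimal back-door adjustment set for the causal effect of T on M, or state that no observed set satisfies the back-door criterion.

T→M: minimal back-door set {N}.

desc(T)\{T}={G,M}; candidates ⊆ {B,N}.
size 0: {}; under {} T still reaches {B,G,M,N} ∋ M.
{N}: T⊥M given {N} in G with T→· removed — back-door holds.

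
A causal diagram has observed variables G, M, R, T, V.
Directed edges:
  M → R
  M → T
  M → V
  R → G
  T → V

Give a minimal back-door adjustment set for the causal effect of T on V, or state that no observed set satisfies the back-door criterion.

desc(T)\{T}={V}; candidates ⊆ {G,M,R}.
size 0: {}; under {} T still reaches {G,M,R,V} ∋ V.
{M}: T⊥V given {M} in G with T→· removed — back-door holds.

T→V: minimal back-door set {M}.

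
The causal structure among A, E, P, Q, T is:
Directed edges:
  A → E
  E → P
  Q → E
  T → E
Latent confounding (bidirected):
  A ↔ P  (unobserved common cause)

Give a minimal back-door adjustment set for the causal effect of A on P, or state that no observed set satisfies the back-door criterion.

A→P: no observed back-door set.

desc(A)\{A}={E,P}; candidates ⊆ {Q,T}.
A↔P: latent back-door arc(s) into A.
size 0: {}; under {} A still reaches {P} ∋ P.
size 1: {Q}, {T}; under {Q} A still reaches {P} ∋ P.
size 2: {Q,T}; under {Q,T} A still reaches {P} ∋ P.
A↔P cannot be blocked by any observed set — no back-door set.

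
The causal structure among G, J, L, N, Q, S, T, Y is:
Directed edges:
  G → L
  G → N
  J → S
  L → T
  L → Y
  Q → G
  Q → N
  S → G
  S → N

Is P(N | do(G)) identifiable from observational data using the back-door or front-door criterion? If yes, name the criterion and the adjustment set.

desc(G)\{G}={L,N,T,Y}; candidates ⊆ {J,Q,S}.
size 0: {}; under {} G still reaches {J,N,Q,S} ∋ N.
size 1: {J}, {Q}, {S}; under {J} G still reaches {N,Q,S} ∋ N.
{Q,S}: G⊥N given {Q,S} in G with G→· removed — back-door holds.
P(N|do(G)) = Σ_{Q,S} P(N|G,Q,S)·P(Q,S).

P(N|do(G)): backdoor, adjust for {Q, S}.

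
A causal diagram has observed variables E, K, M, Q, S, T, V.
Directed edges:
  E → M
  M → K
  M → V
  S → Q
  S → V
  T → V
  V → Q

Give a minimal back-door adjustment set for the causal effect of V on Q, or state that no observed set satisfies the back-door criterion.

desc(V)\{V}={Q}; candidates ⊆ {E,K,M,S,T}.
size 0: {}; under {} V still reaches {E,K,M,Q,S,T} ∋ Q.
{S}: V⊥Q given {S} in G with V→· removed — back-door holds.

V→Q: minimal back-door set {S}.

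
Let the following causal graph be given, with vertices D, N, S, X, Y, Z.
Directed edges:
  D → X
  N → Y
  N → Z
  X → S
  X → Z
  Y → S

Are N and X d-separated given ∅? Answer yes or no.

Bayes-Ball from N | ∅ reaches {S,Y,Z}.
X ∉ reach(N|∅) ⇒ N ⊥ X | ∅.

Yes — N ⊥ X | ∅.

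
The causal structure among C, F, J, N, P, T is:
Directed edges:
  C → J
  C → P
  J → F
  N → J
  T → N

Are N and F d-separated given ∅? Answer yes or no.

No — N and F are d-connected given ∅.

Bayes-Ball from N | ∅ reaches {F,J,T}.
F ∈ reach(N|∅) ⇒ N ⊥̸ F | ∅.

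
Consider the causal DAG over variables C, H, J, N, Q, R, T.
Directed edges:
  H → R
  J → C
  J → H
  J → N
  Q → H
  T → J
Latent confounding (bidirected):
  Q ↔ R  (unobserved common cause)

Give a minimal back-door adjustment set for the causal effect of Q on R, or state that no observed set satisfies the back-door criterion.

desc(Q)\{Q}={H,R}; candidates ⊆ {C,J,N,T}.
Q↔R: latent back-door arc(s) into Q.
size 0: {}; under {} Q still reaches {R} ∋ R.
size 1: {C}, {J}, {N} …(+1); under {C} Q still reaches {R} ∋ R.
size 2: {C,J}, {C,N}, {C,T} …(+3); under {C,J} Q still reaches {R} ∋ R.
Q↔R cannot be blocked by any observed set — no back-door set.

Q→R: no observed back-door set.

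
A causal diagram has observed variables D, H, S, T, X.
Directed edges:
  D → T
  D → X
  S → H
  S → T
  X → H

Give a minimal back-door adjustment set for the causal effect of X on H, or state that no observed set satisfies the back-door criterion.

X→H: minimal back-door set ∅.

desc(X)\{X}={H}; candidates ⊆ {D,S,T}.
∅: X⊥H given ∅ in G with X→· removed — back-door holds.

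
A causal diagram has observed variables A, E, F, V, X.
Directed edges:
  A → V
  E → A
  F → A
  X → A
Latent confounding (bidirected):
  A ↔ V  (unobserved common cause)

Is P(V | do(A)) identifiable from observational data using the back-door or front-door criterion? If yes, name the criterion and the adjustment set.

desc(A)\{A}={V}; candidates ⊆ {E,F,X}.
A↔V: latent back-door arc(s) into A.
size 0: {}; under {} A still reaches {E,F,V,X} ∋ V.
size 1: {E}, {F}, {X}; under {E} A still reaches {F,V,X} ∋ V.
size 2: {E,F}, {E,X}, {F,X}; under {E,F} A still reaches {V,X} ∋ V.
A↔V cannot be blocked by any observed set — no back-door set.
No mediator lies on a directed A→…→V path.
Neither criterion identifies P(V|do(A)) in this graph.

P(V|do(A)): not identifiable (no BD/FD set).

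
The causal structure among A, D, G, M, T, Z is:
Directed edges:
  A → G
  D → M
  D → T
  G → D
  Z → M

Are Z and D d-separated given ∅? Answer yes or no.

Bayes-Ball from Z | ∅ reaches {M}.
D ∉ reach(Z|∅) ⇒ Z ⊥ D | ∅.

Yes — Z ⊥ D | ∅.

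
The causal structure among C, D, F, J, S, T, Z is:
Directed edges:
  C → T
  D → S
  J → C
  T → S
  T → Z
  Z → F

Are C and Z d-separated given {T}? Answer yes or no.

Yes — C ⊥ Z | {T}.

Bayes-Ball from C | {T} reaches {J}.
Z ∉ reach(C|{T}) ⇒ C ⊥ Z | {T}.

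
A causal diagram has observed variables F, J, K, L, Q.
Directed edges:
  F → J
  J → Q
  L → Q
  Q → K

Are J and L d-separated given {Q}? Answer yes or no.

Bayes-Ball from J | {Q} reaches {F,L}.
L ∈ reach(J|{Q}) ⇒ J ⊥̸ L | {Q}.

No — J and L are d-connected given {Q}.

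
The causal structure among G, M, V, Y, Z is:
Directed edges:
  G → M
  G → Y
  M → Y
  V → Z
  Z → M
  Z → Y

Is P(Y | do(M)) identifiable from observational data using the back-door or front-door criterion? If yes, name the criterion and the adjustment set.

P(Y|do(M)): backdoor, adjust for {G, Z}.

desc(M)\{M}={Y}; candidates ⊆ {G,V,Z}.
size 0: {}; under {} M still reaches {G,V,Y,Z} ∋ Y.
size 1: {G}, {V}, {Z}; under {G} M still reaches {V,Y,Z} ∋ Y.
{G,Z}: M⊥Y given {G,Z} in G with M→· removed — back-door holds.
P(Y|do(M)) = Σ_{G,Z} P(Y|M,G,Z)·P(G,Z).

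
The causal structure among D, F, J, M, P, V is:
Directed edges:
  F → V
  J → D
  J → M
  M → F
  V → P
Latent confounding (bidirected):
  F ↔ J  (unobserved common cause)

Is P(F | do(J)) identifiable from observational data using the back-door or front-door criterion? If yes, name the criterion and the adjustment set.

desc(J)\{J}={D,F,M,P,V}; candidates ⊆ {—}.
J↔F: latent back-door arc(s) into J.
size 0: {}; under {} J still reaches {F,P,V} ∋ F.
J↔F cannot be blocked by any observed set — no back-door set.
{M}: (i) intercepts every directed J→F path; (ii) no back-door J→{M}; (iii) {J} blocks every back-door {M}→F. Front-door holds.
P(F|do(J)) = Σ_{M} P(M|J) Σ_{J'} P(F|M,J')P(J').

P(F|do(J)): frontdoor, adjust for {M}.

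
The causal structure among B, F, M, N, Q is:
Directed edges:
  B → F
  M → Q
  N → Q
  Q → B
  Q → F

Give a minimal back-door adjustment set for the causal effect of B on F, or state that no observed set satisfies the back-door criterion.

desc(B)\{B}={F}; candidates ⊆ {M,N,Q}.
size 0: {}; under {} B still reaches {F,M,N,Q} ∋ F.
{Q}: B⊥F given {Q} in G with B→· removed — back-door holds.

B→F: minimal back-door set {Q}.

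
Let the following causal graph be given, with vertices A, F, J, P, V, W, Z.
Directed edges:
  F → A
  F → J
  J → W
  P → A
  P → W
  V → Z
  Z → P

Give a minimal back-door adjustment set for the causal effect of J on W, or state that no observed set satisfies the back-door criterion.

desc(J)\{J}={W}; candidates ⊆ {A,F,P,V,Z}.
∅: J⊥W given ∅ in G with J→· removed — back-door holds.

J→W: minimal back-door set ∅.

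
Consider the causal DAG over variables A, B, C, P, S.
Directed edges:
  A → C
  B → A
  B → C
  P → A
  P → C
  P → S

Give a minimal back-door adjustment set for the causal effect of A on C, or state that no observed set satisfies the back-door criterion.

A→C: minimal back-door set {B, P}.

desc(A)\{A}={C}; candidates ⊆ {B,P,S}.
size 0: {}; under {} A still reaches {B,C,P,S} ∋ C.
size 1: {B}, {P}, {S}; under {B} A still reaches {C,P,S} ∋ C.
{B,P}: A⊥C given {B,P} in G with A→· removed — back-door holds.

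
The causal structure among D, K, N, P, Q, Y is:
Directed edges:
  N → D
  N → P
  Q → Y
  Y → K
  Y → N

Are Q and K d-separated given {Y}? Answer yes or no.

Bayes-Ball from Q | {Y} reaches ∅.
K ∉ reach(Q|{Y}) ⇒ Q ⊥ K | {Y}.

Yes — Q ⊥ K | {Y}.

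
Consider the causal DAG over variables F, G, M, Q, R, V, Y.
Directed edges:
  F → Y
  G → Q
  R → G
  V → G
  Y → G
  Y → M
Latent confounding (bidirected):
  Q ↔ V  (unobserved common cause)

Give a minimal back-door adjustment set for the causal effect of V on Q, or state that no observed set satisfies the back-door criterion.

V→Q: no observed back-door set.

desc(V)\{V}={G,Q}; candidates ⊆ {F,M,R,Y}.
V↔Q: latent back-door arc(s) into V.
size 0: {}; under {} V still reaches {Q} ∋ Q.
size 1: {F}, {M}, {R} …(+1); under {F} V still reaches {Q} ∋ Q.
size 2: {F,M}, {F,R}, {F,Y} …(+3); under {F,M} V still reaches {Q} ∋ Q.
V↔Q cannot be blocked by any observed set — no back-door set.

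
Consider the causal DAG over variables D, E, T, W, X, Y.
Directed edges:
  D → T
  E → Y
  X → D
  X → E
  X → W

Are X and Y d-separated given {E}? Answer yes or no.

Bayes-Ball from X | {E} reaches {D,T,W}.
Y ∉ reach(X|{E}) ⇒ X ⊥ Y | {E}.

Yes — X ⊥ Y | {E}.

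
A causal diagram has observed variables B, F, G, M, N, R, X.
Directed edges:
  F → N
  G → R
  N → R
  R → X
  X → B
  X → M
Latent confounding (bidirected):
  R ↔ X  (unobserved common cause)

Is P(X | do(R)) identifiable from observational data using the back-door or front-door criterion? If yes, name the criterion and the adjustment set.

desc(R)\{R}={B,M,X}; candidates ⊆ {F,G,N}.
R↔X: latent back-door arc(s) into R.
size 0: {}; under {} R still reaches {B,F,G,M,N,X} ∋ X.
size 1: {F}, {G}, {N}; under {F} R still reaches {B,G,M,N,X} ∋ X.
size 2: {F,G}, {F,N}, {G,N}; under {F,G} R still reaches {B,M,N,X} ∋ X.
R↔X cannot be blocked by any observed set — no back-door set.
No mediator lies on a directed R→…→X path.
Neither criterion identifies P(X|do(R)) in this graph.

P(X|do(R)): not identifiable (no BD/FD set).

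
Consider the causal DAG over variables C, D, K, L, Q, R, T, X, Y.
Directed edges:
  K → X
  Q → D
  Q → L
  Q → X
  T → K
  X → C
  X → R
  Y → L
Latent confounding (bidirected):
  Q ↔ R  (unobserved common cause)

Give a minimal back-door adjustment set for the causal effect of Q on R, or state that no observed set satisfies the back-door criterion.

desc(Q)\{Q}={C,D,L,R,X}; candidates ⊆ {K,T,Y}.
Q↔R: latent back-door arc(s) into Q.
size 0: {}; under {} Q still reaches {R} ∋ R.
size 1: {K}, {T}, {Y}; under {K} Q still reaches {R} ∋ R.
size 2: {K,T}, {K,Y}, {T,Y}; under {K,T} Q still reaches {R} ∋ R.
Q↔R cannot be blocked by any observed set — no back-door set.

Q→R: no observed back-door set.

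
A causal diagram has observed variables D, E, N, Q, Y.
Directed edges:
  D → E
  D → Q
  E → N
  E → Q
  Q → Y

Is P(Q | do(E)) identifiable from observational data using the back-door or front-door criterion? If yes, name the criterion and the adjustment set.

P(Q|do(E)): backdoor, adjust for {D}.

desc(E)\{E}={N,Q,Y}; candidates ⊆ {D}.
size 0: {}; under {} E still reaches {D,Q,Y} ∋ Q.
{D}: E⊥Q given {D} in G with E→· removed — back-door holds.
P(Q|do(E)) = Σ_{D} P(Q|E,D)·P(D).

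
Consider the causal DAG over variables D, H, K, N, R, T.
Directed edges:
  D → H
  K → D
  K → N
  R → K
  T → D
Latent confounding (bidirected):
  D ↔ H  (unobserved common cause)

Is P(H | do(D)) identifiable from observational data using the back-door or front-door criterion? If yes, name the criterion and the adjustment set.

P(H|do(D)): not identifiable (no BD/FD set).

desc(D)\{D}={H}; candidates ⊆ {K,N,R,T}.
D↔H: latent back-door arc(s) into D.
size 0: {}; under {} D still reaches {H,K,N,R,T} ∋ H.
size 1: {K}, {N}, {R} …(+1); under {K} D still reaches {H,T} ∋ H.
size 2: {K,N}, {K,R}, {K,T} …(+3); under {K,N} D still reaches {H,T} ∋ H.
D↔H cannot be blocked by any observed set — no back-door set.
No mediator lies on a directed D→…→H path.
Neither criterion identifies P(H|do(D)) in this graph.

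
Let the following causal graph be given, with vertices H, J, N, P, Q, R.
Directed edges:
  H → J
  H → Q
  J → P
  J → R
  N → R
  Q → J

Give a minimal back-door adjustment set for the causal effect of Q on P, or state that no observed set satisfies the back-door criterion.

desc(Q)\{Q}={J,P,R}; candidates ⊆ {H,N}.
size 0: {}; under {} Q still reaches {H,J,P,R} ∋ P.
{H}: Q⊥P given {H} in G with Q→· removed — back-door holds.

Q→P: minimal back-door set {H}.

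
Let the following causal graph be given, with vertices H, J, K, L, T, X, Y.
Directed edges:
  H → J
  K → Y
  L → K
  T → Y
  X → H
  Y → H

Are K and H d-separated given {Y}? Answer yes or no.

Yes — K ⊥ H | {Y}.

Bayes-Ball from K | {Y} reaches {L,T}.
H ∉ reach(K|{Y}) ⇒ K ⊥ H | {Y}.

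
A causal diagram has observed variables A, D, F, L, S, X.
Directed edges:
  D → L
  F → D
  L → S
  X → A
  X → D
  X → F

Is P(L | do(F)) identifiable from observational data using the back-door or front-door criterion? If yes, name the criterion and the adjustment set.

desc(F)\{F}={D,L,S}; candidates ⊆ {A,X}.
size 0: {}; under {} F still reaches {A,D,L,S,X} ∋ L.
{X}: F⊥L given {X} in G with F→· removed — back-door holds.
P(L|do(F)) = Σ_{X} P(L|F,X)·P(X).

P(L|do(F)): backdoor, adjust for {X}.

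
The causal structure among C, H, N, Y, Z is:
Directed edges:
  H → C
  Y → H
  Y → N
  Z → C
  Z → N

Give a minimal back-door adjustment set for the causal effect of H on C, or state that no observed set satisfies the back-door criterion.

desc(H)\{H}={C}; candidates ⊆ {N,Y,Z}.
∅: H⊥C given ∅ in G with H→· removed — back-door holds.

H→C: minimal back-door set ∅.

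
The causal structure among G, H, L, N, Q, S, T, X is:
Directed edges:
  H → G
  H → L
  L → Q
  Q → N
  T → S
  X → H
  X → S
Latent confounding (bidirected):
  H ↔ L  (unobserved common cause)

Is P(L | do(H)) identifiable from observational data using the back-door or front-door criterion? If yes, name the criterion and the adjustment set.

P(L|do(H)): not identifiable (no BD/FD set).

desc(H)\{H}={G,L,N,Q}; candidates ⊆ {S,T,X}.
H↔L: latent back-door arc(s) into H.
size 0: {}; under {} H still reaches {L,N,Q,S,X} ∋ L.
size 1: {S}, {T}, {X}; under {S} H still reaches {L,N,Q,T,X} ∋ L.
size 2: {S,T}, {S,X}, {T,X}; under {S,T} H still reaches {L,N,Q,X} ∋ L.
H↔L cannot be blocked by any observed set — no back-door set.
No mediator lies on a directed H→…→L path.
Neither criterion identifies P(L|do(H)) in this graph.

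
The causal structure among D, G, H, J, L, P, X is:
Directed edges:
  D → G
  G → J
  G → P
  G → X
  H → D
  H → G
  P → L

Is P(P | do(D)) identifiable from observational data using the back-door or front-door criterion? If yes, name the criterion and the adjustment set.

desc(D)\{D}={G,J,L,P,X}; candidates ⊆ {H}.
size 0: {}; under {} D still reaches {G,H,J,L,P,X} ∋ P.
{H}: D⊥P given {H} in G with D→· removed — back-door holds.
P(P|do(D)) = Σ_{H} P(P|D,H)·P(H).

P(P|do(D)): backdoor, adjust for {H}.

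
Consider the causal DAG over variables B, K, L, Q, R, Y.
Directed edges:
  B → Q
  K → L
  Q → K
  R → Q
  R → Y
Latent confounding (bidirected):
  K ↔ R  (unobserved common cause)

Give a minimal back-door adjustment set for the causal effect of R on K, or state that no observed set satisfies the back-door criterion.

R→K: no observed back-door set.

desc(R)\{R}={K,L,Q,Y}; candidates ⊆ {B}.
R↔K: latent back-door arc(s) into R.
size 0: {}; under {} R still reaches {K,L} ∋ K.
size 1: {B}; under {B} R still reaches {K,L} ∋ K.
R↔K cannot be blocked by any observed set — no back-door set.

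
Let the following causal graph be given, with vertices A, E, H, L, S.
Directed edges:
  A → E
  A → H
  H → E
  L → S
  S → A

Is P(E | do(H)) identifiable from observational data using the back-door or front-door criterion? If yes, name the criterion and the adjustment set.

desc(H)\{H}={E}; candidates ⊆ {A,L,S}.
size 0: {}; under {} H still reaches {A,E,L,S} ∋ E.
{A}: H⊥E given {A} in G with H→· removed — back-door holds.
P(E|do(H)) = Σ_{A} P(E|H,A)·P(A).

P(E|do(H)): backdoor, adjust for {A}.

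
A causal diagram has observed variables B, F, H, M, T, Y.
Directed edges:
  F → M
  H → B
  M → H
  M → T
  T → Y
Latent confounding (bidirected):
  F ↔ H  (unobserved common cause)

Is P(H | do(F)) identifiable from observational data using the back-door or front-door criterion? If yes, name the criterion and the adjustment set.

P(H|do(F)): frontdoor, adjust for {M}.

desc(F)\{F}={B,H,M,T,Y}; candidates ⊆ {—}.
F↔H: latent back-door arc(s) into F.
size 0: {}; under {} F still reaches {B,H} ∋ H.
F↔H cannot be blocked by any observed set — no back-door set.
{M}: (i) intercepts every directed F→H path; (ii) no back-door F→{M}; (iii) {F} blocks every back-door {M}→H. Front-door holds.
P(H|do(F)) = Σ_{M} P(M|F) Σ_{F'} P(H|M,F')P(F').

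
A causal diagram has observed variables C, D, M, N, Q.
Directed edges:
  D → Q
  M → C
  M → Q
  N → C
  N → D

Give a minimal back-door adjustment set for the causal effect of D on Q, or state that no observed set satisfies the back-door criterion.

D→Q: minimal back-door set ∅.

desc(D)\{D}={Q}; candidates ⊆ {C,M,N}.
∅: D⊥Q given ∅ in G with D→· removed — back-door holds.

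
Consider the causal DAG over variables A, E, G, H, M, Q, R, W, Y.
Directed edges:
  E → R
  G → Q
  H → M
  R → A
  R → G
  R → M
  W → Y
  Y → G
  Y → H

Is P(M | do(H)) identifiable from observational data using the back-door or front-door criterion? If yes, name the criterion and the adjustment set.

desc(H)\{H}={M}; candidates ⊆ {A,E,G,Q,R,W,Y}.
∅: H⊥M given ∅ in G with H→· removed — back-door holds.
P(M|do(H)) = P(M|H) — no adjustment needed.

P(M|do(H)): backdoor, adjust for ∅.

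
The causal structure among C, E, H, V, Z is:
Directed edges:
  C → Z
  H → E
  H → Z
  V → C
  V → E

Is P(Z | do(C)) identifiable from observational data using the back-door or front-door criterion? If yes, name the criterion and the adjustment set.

P(Z|do(C)): backdoor, adjust for ∅.

desc(C)\{C}={Z}; candidates ⊆ {E,H,V}.
∅: C⊥Z given ∅ in G with C→· removed — back-door holds.
P(Z|do(C)) = P(Z|C) — no adjustment needed.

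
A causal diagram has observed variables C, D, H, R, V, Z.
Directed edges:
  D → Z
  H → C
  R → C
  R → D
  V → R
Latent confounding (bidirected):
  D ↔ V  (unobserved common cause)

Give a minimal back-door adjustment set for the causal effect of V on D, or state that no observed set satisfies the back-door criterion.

desc(V)\{V}={C,D,R,Z}; candidates ⊆ {H}.
V↔D: latent back-door arc(s) into V.
size 0: {}; under {} V still reaches {D,Z} ∋ D.
size 1: {H}; under {H} V still reaches {D,Z} ∋ D.
V↔D cannot be blocked by any observed set — no back-door set.

V→D: no observed back-door set.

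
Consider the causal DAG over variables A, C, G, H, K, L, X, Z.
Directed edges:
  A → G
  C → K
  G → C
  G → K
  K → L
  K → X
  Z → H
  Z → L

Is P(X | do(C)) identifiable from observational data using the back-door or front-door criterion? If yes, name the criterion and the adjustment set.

desc(C)\{C}={K,L,X}; candidates ⊆ {A,G,H,Z}.
size 0: {}; under {} C still reaches {A,G,K,L,X} ∋ X.
{G}: C⊥X given {G} in G with C→· removed — back-door holds.
P(X|do(C)) = Σ_{G} P(X|C,G)·P(G).

P(X|do(C)): backdoor, adjust for {G}.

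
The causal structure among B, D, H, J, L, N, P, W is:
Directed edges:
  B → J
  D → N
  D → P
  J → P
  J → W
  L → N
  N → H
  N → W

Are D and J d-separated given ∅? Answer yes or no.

Yes — D ⊥ J | ∅.

Bayes-Ball from D | ∅ reaches {H,N,P,W}.
J ∉ reach(D|∅) ⇒ D ⊥ J | ∅.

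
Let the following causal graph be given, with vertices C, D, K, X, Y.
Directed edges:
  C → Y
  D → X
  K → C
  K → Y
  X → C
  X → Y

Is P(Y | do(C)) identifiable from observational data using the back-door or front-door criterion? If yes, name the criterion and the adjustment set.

P(Y|do(C)): backdoor, adjust for {K, X}.

desc(C)\{C}={Y}; candidates ⊆ {D,K,X}.
size 0: {}; under {} C still reaches {D,K,X,Y} ∋ Y.
size 1: {D}, {K}, {X}; under {D} C still reaches {K,X,Y} ∋ Y.
{K,X}: C⊥Y given {K,X} in G with C→· removed — back-door holds.
P(Y|do(C)) = Σ_{K,X} P(Y|C,K,X)·P(K,X).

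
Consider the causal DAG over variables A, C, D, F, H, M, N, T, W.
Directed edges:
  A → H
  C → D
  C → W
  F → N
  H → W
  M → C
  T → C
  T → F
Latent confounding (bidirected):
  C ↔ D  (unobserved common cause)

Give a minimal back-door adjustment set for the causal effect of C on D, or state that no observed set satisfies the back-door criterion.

desc(C)\{C}={D,W}; candidates ⊆ {A,F,H,M,N,T}.
C↔D: latent back-door arc(s) into C.
size 0: {}; under {} C still reaches {D,F,M,N,T} ∋ D.
size 1: {A}, {F}, {H} …(+3); under {A} C still reaches {D,F,M,N,T} ∋ D.
size 2: {A,F}, {A,H}, {A,M} …(+12); under {A,F} C still reaches {D,M,T} ∋ D.
C↔D cannot be blocked by any observed set — no back-door set.

C→D: no observed back-door set.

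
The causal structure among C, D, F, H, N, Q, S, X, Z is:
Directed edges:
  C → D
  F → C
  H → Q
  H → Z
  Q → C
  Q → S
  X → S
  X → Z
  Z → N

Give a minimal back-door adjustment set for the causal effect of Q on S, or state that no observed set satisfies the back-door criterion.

desc(Q)\{Q}={C,D,S}; candidates ⊆ {F,H,N,X,Z}.
∅: Q⊥S given ∅ in G with Q→· removed — back-door holds.

Q→S: minimal back-door set ∅.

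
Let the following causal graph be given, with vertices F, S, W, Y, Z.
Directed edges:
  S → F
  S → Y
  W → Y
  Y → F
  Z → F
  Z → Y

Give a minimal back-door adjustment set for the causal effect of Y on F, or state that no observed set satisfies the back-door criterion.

desc(Y)\{Y}={F}; candidates ⊆ {S,W,Z}.
size 0: {}; under {} Y still reaches {F,S,W,Z} ∋ F.
size 1: {S}, {W}, {Z}; under {S} Y still reaches {F,W,Z} ∋ F.
{S,Z}: Y⊥F given {S,Z} in G with Y→· removed — back-door holds.

Y→F: minimal back-door set {S, Z}.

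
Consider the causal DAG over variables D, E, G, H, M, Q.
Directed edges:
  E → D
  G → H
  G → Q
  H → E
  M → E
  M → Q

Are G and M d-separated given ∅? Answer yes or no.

Yes — G ⊥ M | ∅.

Bayes-Ball from G | ∅ reaches {D,E,H,Q}.
M ∉ reach(G|∅) ⇒ G ⊥ M | ∅.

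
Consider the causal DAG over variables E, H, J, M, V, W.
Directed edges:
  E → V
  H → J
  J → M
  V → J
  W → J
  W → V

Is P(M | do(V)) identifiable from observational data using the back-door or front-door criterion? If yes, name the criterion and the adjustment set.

desc(V)\{V}={J,M}; candidates ⊆ {E,H,W}.
size 0: {}; under {} V still reaches {E,J,M,W} ∋ M.
{W}: V⊥M given {W} in G with V→· removed — back-door holds.
P(M|do(V)) = Σ_{W} P(M|V,W)·P(W).

P(M|do(V)): backdoor, adjust for {W}.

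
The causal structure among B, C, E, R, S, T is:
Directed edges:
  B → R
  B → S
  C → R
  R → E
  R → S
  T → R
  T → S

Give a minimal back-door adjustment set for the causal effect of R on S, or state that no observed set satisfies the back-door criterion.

R→S: minimal back-door set {B, T}.

desc(R)\{R}={E,S}; candidates ⊆ {B,C,T}.
size 0: {}; under {} R still reaches {B,C,S,T} ∋ S.
size 1: {B}, {C}, {T}; under {B} R still reaches {C,S,T} ∋ S.
{B,T}: R⊥S given {B,T} in G with R→· removed — back-door holds.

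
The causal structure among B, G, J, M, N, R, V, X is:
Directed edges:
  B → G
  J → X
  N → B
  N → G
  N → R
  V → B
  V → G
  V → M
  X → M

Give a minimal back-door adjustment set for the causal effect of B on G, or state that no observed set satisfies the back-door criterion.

B→G: minimal back-door set {N, V}.

desc(B)\{B}={G}; candidates ⊆ {J,M,N,R,V,X}.
size 0: {}; under {} B still reaches {G,M,N,R,V} ∋ G.
size 1: {J}, {M}, {N} …(+3); under {J} B still reaches {G,M,N,R,V} ∋ G.
{N,V}: B⊥G given {N,V} in G with B→· removed — back-door holds.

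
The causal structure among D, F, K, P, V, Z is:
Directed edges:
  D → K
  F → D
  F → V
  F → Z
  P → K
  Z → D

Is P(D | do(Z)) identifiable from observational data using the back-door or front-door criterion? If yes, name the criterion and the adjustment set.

desc(Z)\{Z}={D,K}; candidates ⊆ {F,P,V}.
size 0: {}; under {} Z still reaches {D,F,K,V} ∋ D.
{F}: Z⊥D given {F} in G with Z→· removed — back-door holds.
P(D|do(Z)) = Σ_{F} P(D|Z,F)·P(F).

P(D|do(Z)): backdoor, adjust for {F}.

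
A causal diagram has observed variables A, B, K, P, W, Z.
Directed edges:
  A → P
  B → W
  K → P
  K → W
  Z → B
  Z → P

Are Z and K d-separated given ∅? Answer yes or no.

Yes — Z ⊥ K | ∅.

Bayes-Ball from Z | ∅ reaches {B,P,W}.
K ∉ reach(Z|∅) ⇒ Z ⊥ K | ∅.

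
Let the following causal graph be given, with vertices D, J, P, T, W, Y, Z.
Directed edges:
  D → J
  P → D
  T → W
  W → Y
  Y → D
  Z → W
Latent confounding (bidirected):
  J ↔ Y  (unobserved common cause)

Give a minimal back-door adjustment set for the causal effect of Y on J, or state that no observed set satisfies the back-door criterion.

desc(Y)\{Y}={D,J}; candidates ⊆ {P,T,W,Z}.
Y↔J: latent back-door arc(s) into Y.
size 0: {}; under {} Y still reaches {J,T,W,Z} ∋ J.
size 1: {P}, {T}, {W} …(+1); under {P} Y still reaches {J,T,W,Z} ∋ J.
size 2: {P,T}, {P,W}, {P,Z} …(+3); under {P,T} Y still reaches {J,W,Z} ∋ J.
Y↔J cannot be blocked by any observed set — no back-door set.

Y→J: no observed back-door set.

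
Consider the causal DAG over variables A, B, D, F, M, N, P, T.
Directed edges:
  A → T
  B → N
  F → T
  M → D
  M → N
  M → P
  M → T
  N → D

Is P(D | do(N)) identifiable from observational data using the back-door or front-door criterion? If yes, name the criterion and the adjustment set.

desc(N)\{N}={D}; candidates ⊆ {A,B,F,M,P,T}.
size 0: {}; under {} N still reaches {B,D,M,P,T} ∋ D.
{M}: N⊥D given {M} in G with N→· removed — back-door holds.
P(D|do(N)) = Σ_{M} P(D|N,M)·P(M).

P(D|do(N)): backdoor, adjust for {M}.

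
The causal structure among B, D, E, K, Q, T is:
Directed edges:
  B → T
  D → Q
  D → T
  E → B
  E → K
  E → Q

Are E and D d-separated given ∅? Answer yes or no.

Yes — E ⊥ D | ∅.

Bayes-Ball from E | ∅ reaches {B,K,Q,T}.
D ∉ reach(E|∅) ⇒ E ⊥ D | ∅.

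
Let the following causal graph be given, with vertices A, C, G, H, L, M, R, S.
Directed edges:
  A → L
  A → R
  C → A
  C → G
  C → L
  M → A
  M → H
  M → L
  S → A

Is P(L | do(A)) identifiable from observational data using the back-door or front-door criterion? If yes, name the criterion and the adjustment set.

P(L|do(A)): backdoor, adjust for {C, M}.

desc(A)\{A}={L,R}; candidates ⊆ {C,G,H,M,S}.
size 0: {}; under {} A still reaches {C,G,H,L,M,S} ∋ L.
size 1: {C}, {G}, {H} …(+2); under {C} A still reaches {H,L,M,S} ∋ L.
{C,M}: A⊥L given {C,M} in G with A→· removed — back-door holds.
P(L|do(A)) = Σ_{C,M} P(L|A,C,M)·P(C,M).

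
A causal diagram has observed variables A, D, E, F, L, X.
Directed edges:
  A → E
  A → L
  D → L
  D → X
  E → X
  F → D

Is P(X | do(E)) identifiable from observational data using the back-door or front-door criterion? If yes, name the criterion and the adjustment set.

desc(E)\{E}={X}; candidates ⊆ {A,D,F,L}.
∅: E⊥X given ∅ in G with E→· removed — back-door holds.
P(X|do(E)) = P(X|E) — no adjustment needed.

P(X|do(E)): backdoor, adjust for ∅.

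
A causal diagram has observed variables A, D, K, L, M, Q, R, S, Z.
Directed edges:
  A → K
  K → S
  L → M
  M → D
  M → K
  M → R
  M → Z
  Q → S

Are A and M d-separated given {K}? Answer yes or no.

No — A and M are d-connected given {K}.

Bayes-Ball from A | {K} reaches {D,L,M,R,Z}.
M ∈ reach(A|{K}) ⇒ A ⊥̸ M | {K}.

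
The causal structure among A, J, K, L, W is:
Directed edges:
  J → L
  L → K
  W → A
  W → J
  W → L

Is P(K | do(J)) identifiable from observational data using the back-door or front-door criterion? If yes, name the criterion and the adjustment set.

P(K|do(J)): backdoor, adjust for {W}.

desc(J)\{J}={K,L}; candidates ⊆ {A,W}.
size 0: {}; under {} J still reaches {A,K,L,W} ∋ K.
{W}: J⊥K given {W} in G with J→· removed — back-door holds.
P(K|do(J)) = Σ_{W} P(K|J,W)·P(W).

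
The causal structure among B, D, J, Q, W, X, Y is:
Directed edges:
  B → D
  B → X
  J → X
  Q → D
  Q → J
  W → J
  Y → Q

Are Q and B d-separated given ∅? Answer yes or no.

Bayes-Ball from Q | ∅ reaches {D,J,X,Y}.
B ∉ reach(Q|∅) ⇒ Q ⊥ B | ∅.

Yes — Q ⊥ B | ∅.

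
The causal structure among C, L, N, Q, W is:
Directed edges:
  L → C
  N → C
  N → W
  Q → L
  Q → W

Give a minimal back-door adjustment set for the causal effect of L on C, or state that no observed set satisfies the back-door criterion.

desc(L)\{L}={C}; candidates ⊆ {N,Q,W}.
∅: L⊥C given ∅ in G with L→· removed — back-door holds.

L→C: minimal back-door set ∅.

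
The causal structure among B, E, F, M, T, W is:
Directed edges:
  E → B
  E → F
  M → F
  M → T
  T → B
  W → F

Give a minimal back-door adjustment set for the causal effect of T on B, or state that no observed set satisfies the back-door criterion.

desc(T)\{T}={B}; candidates ⊆ {E,F,M,W}.
∅: T⊥B given ∅ in G with T→· removed — back-door holds.

T→B: minimal back-door set ∅.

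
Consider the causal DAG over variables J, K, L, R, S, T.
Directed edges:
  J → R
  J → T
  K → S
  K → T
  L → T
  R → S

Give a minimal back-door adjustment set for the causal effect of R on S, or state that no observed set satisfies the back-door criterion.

R→S: minimal back-door set ∅.

desc(R)\{R}={S}; candidates ⊆ {J,K,L,T}.
∅: R⊥S given ∅ in G with R→· removed — back-door holds.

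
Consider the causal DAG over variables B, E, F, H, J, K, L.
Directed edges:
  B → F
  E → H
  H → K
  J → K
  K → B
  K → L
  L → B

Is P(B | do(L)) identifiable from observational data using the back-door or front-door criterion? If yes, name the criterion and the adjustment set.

desc(L)\{L}={B,F}; candidates ⊆ {E,H,J,K}.
size 0: {}; under {} L still reaches {B,E,F,H,J,K} ∋ B.
{K}: L⊥B given {K} in G with L→· removed — back-door holds.
P(B|do(L)) = Σ_{K} P(B|L,K)·P(K).

P(B|do(L)): backdoor, adjust for {K}.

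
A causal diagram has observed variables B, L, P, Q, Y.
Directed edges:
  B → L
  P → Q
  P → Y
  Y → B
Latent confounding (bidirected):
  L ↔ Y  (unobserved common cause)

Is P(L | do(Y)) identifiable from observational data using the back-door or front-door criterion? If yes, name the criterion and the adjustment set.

P(L|do(Y)): frontdoor, adjust for {B}.

desc(Y)\{Y}={B,L}; candidates ⊆ {P,Q}.
Y↔L: latent back-door arc(s) into Y.
size 0: {}; under {} Y still reaches {L,P,Q} ∋ L.
size 1: {P}, {Q}; under {P} Y still reaches {L} ∋ L.
size 2: {P,Q}; under {P,Q} Y still reaches {L} ∋ L.
Y↔L cannot be blocked by any observed set — no back-door set.
{B}: (i) intercepts every directed Y→L path; (ii) no back-door Y→{B}; (iii) {Y} blocks every back-door {B}→L. Front-door holds.
P(L|do(Y)) = Σ_{B} P(B|Y) Σ_{Y'} P(L|B,Y')P(Y').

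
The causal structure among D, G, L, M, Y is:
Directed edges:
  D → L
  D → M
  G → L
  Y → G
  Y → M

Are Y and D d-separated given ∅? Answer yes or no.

Bayes-Ball from Y | ∅ reaches {G,L,M}.
D ∉ reach(Y|∅) ⇒ Y ⊥ D | ∅.

Yes — Y ⊥ D | ∅.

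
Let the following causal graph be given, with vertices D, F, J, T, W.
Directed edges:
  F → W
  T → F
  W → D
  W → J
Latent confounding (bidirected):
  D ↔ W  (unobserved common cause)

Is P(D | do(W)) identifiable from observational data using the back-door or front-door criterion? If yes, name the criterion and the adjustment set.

P(D|do(W)): not identifiable (no BD/FD set).

desc(W)\{W}={D,J}; candidates ⊆ {F,T}.
W↔D: latent back-door arc(s) into W.
size 0: {}; under {} W still reaches {D,F,T} ∋ D.
size 1: {F}, {T}; under {F} W still reaches {D} ∋ D.
size 2: {F,T}; under {F,T} W still reaches {D} ∋ D.
W↔D cannot be blocked by any observed set — no back-door set.
No mediator lies on a directed W→…→D path.
Neither criterion identifies P(D|do(W)) in this graph.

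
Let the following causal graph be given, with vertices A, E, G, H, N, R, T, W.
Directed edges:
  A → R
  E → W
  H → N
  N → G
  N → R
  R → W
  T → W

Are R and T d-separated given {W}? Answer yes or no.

Bayes-Ball from R | {W} reaches {A,E,G,H,N,T}.
T ∈ reach(R|{W}) ⇒ R ⊥̸ T | {W}.

No — R and T are d-connected given {W}.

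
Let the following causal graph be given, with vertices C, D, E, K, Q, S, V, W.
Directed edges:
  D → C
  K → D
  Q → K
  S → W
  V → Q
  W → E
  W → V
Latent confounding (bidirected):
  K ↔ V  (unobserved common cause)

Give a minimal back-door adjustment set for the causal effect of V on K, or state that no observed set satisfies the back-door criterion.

V→K: no observed back-door set.

desc(V)\{V}={C,D,K,Q}; candidates ⊆ {E,S,W}.
V↔K: latent back-door arc(s) into V.
size 0: {}; under {} V still reaches {C,D,E,K,S,W} ∋ K.
size 1: {E}, {S}, {W}; under {E} V still reaches {C,D,K,S,W} ∋ K.
size 2: {E,S}, {E,W}, {S,W}; under {E,S} V still reaches {C,D,K,W} ∋ K.
V↔K cannot be blocked by any observed set — no back-door set.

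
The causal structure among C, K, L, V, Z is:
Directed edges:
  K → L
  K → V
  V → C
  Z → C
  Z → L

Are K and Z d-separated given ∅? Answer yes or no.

Yes — K ⊥ Z | ∅.

Bayes-Ball from K | ∅ reaches {C,L,V}.
Z ∉ reach(K|∅) ⇒ K ⊥ Z | ∅.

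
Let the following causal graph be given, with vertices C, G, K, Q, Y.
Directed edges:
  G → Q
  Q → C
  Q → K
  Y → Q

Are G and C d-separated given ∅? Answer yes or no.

Bayes-Ball from G | ∅ reaches {C,K,Q}.
C ∈ reach(G|∅) ⇒ G ⊥̸ C | ∅.

No — G and C are d-connected given ∅.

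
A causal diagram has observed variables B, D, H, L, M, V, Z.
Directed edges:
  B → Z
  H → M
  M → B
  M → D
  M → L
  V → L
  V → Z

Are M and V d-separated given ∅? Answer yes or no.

Bayes-Ball from M | ∅ reaches {B,D,H,L,Z}.
V ∉ reach(M|∅) ⇒ M ⊥ V | ∅.

Yes — M ⊥ V | ∅.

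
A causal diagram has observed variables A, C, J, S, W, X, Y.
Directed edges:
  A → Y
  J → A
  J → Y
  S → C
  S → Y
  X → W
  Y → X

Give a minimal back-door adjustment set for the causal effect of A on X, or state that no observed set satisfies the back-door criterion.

desc(A)\{A}={W,X,Y}; candidates ⊆ {C,J,S}.
size 0: {}; under {} A still reaches {J,W,X,Y} ∋ X.
{J}: A⊥X given {J} in G with A→· removed — back-door holds.

A→X: minimal back-door set {J}.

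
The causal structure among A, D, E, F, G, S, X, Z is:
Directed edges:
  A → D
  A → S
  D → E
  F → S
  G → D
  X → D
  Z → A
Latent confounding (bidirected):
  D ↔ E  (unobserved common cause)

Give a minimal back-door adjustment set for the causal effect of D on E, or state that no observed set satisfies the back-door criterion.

D→E: no observed back-door set.

desc(D)\{D}={E}; candidates ⊆ {A,F,G,S,X,Z}.
D↔E: latent back-door arc(s) into D.
size 0: {}; under {} D still reaches {A,E,G,S,X,Z} ∋ E.
size 1: {A}, {F}, {G} …(+3); under {A} D still reaches {E,G,X} ∋ E.
size 2: {A,F}, {A,G}, {A,S} …(+12); under {A,F} D still reaches {E,G,X} ∋ E.
D↔E cannot be blocked by any observed set — no back-door set.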